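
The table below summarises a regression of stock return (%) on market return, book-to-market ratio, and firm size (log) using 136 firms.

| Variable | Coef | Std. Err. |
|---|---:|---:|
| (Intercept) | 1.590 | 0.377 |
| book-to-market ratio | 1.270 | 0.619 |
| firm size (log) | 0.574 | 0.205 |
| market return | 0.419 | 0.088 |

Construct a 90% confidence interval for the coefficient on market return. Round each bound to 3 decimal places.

(0.273, 0.565)

Read off: b = 0.419, SE = 0.088 for market return.
df = n − k − 1 = 136 − 3 − 1 = 132.
t* = t_{0.05, 132} = 1.656479.
Margin = t* × SE = 1.656479 × 0.088 = 0.14577.
CI: 0.419 ± 0.14577 → (0.273, 0.565).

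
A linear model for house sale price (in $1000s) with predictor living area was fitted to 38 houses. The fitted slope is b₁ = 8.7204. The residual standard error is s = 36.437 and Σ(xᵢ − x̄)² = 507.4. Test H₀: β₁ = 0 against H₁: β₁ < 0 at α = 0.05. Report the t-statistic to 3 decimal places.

t = 5.391

SE(b₁) = s/√Sₓₓ = 36.437/√507.4 = 1.61759.
t = 8.7204 / 1.61759 = 5.391.
df = n − 2 = 36.
One-sided p ≈ 1.0000, which is ≥ 0.05, so fail to reject H₀.
The data do not give significant evidence that the true slope on living area is negative.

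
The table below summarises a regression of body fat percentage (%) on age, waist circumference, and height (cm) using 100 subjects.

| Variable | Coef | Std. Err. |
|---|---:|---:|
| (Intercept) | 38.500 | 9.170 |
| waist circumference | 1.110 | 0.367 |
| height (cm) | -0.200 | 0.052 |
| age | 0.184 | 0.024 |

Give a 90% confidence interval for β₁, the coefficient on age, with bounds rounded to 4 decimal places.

(0.1441, 0.2239)

Read off: b = 0.184, SE = 0.024 for age.
df = n − k − 1 = 100 − 3 − 1 = 96.
t* = t_{0.05, 96} = 1.660881.
Margin = t* × SE = 1.660881 × 0.024 = 0.039861.
CI: 0.184 ± 0.039861 → (0.1441, 0.2239).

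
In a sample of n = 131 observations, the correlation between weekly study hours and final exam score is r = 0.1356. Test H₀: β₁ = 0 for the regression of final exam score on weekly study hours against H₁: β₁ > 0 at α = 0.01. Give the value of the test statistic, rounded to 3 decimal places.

t = r·√(n − 2)/√(1 − r²) = 0.1356·√129/√0.981613 = 1.554.
df = n − 2 = 129.
One-sided p ≈ 0.0613, which is ≥ 0.01, so fail to reject H₀.
The data do not give significant evidence of a linear association between weekly study hours and final exam score.

t = 1.554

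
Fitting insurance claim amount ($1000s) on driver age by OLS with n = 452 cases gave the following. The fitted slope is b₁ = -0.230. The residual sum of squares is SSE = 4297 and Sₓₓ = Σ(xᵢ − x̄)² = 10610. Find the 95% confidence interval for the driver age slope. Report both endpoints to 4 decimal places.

(-0.2890, -0.1710)

MSE = SSE/(n − 2) = 4297/450 = 9.54889.
SE(b₁) = √(MSE/Sₓₓ) = √(9.54889/10610) = 0.0299998.
df = n − 2 = 450.
t* = t_{0.025, 450} = 1.96525.
Margin = t* × SE = 1.96525 × 0.0299998 = 0.058957.
CI: -0.230 ± 0.058957 → (-0.2890, -0.1710).
With 95% confidence, each one-unit increase in driver age is associated with a change of between -0.2890 and -0.1710 $1000s in insurance claim amount.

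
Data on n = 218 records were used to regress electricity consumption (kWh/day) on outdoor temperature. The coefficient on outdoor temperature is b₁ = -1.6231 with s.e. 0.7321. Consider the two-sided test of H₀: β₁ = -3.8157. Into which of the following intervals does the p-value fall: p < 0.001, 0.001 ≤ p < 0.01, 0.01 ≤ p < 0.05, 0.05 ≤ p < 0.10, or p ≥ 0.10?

0.001 ≤ p < 0.01

t = (-1.6231 − (-3.8157)) / 0.7321 = 2.995.
df = n − 2 = 218 − 2 = 216.
Two-sided p = 2·P(T_{216} > |t|) ≈ 0.0031.
So 0.001 ≤ p < 0.01.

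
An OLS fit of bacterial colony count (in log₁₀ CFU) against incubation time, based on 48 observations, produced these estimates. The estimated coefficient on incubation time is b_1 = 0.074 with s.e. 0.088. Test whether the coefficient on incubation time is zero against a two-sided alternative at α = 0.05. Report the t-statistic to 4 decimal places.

t = 0.8409

H₀: β₁ = 0 vs H₁: β₁ ≠ 0.
t = (b_1 − β₁⁰)/SE = 0.074 / 0.088 = 0.8409.
df = n − 2 = 48 − 2 = 46.
Two-sided p ≈ 0.4047, which is ≥ 0.05, so fail to reject H₀.
The data do not give significant evidence of an association between incubation time and bacterial colony count.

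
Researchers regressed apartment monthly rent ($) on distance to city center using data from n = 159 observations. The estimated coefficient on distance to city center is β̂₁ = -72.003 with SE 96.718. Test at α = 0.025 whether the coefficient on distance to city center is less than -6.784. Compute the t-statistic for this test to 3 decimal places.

H₀: β₁ = -6.784 vs H₁: β₁ < -6.784.
t = (β̂₁ − β₁⁰)/SE = (-72.003 − (-6.784)) / 96.718 = -0.674.
df = n − 2 = 159 − 2 = 157.
One-sided p ≈ 0.2505, which is ≥ 0.025, so fail to reject H₀.
The data do not give significant evidence that the true slope on distance to city center is below -6.784 $ per unit.

t = -0.674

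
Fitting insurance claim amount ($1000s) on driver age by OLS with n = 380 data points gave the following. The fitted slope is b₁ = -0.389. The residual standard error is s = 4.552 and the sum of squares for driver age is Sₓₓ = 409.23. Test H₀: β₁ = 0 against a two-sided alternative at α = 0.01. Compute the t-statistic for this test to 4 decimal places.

t = -1.7287

SE(b₁) = s/√Sₓₓ = 4.552/√409.23 = 0.225019.
t = -0.389 / 0.225019 = -1.7287.
df = n − 2 = 378.
Two-sided p ≈ 0.0847, which is ≥ 0.01, so fail to reject H₀.
The data do not give significant evidence of an association between driver age and insurance claim amount.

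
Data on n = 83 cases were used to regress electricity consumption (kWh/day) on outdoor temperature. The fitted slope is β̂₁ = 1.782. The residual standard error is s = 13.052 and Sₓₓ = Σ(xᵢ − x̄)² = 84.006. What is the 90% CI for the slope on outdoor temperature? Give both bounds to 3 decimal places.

SE(β̂₁) = s/√Sₓₓ = 13.052/√84.006 = 1.42404.
df = n − 2 = 81.
t* = t_{0.05, 81} = 1.663884.
Margin = t* × SE = 1.663884 × 1.42404 = 2.36944.
CI: 1.782 ± 2.36944 → (-0.587, 4.151).
With 90% confidence, each one-unit increase in outdoor temperature is associated with a change of between -0.587 and 4.151 kWh/day in electricity consumption.

(-0.587, 4.151)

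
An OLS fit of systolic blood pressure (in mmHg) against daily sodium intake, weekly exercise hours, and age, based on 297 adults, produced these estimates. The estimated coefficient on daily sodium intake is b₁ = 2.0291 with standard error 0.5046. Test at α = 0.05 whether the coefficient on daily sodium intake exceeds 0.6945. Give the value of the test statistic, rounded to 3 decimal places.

H₀: β₁ = 0.6945 vs H₁: β₁ > 0.6945.
t = (b₁ − β₁⁰)/SE = (2.0291 − 0.6945) / 0.5046 = 2.645.
df = n − k − 1 = 297 − 3 − 1 = 293.
One-sided p ≈ 0.0043, which is < 0.05, so reject H₀.
There is evidence that the true slope on daily sodium intake exceeds 0.6945 mmHg per unit, holding the other predictors fixed.

t = 2.645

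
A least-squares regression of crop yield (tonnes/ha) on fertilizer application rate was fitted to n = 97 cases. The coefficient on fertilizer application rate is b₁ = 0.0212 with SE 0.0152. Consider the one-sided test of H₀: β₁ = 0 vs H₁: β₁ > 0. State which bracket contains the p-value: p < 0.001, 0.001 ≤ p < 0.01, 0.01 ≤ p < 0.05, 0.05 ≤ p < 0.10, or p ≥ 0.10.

0.05 ≤ p < 0.10

t = 0.0212 / 0.0152 = 1.395.
df = n − 2 = 97 − 2 = 95.
One-sided p = P(T_{95} > t) ≈ 0.0832.
So 0.05 ≤ p < 0.10.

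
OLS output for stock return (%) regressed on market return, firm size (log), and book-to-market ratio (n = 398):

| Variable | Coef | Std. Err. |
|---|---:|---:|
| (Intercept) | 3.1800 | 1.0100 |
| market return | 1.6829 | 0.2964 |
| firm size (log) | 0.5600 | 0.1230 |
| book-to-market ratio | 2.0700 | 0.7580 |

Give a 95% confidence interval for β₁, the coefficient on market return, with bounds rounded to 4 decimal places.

Read off: b = 1.6829, SE = 0.2964 for market return.
df = n − k − 1 = 398 − 3 − 1 = 394.
t* = t_{0.025, 394} = 1.966003.
Margin = t* × SE = 1.966003 × 0.2964 = 0.582723.
CI: 1.6829 ± 0.582723 → (1.1002, 2.2656).

(1.1002, 2.2656)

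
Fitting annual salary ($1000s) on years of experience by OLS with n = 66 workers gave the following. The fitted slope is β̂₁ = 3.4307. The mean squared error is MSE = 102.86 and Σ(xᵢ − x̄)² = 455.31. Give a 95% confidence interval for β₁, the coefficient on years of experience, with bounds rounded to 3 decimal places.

SE(β̂₁) = √(MSE/Sₓₓ) = √(102.86/455.31) = 0.475302.
df = n − 2 = 64.
t* = t_{0.025, 64} = 1.99773.
Margin = t* × SE = 1.99773 × 0.475302 = 0.94952.
CI: 3.4307 ± 0.94952 → (2.481, 4.380).
With 95% confidence, each one-unit increase in years of experience is associated with a change of between 2.481 and 4.380 $1000s in annual salary.

(2.481, 4.380)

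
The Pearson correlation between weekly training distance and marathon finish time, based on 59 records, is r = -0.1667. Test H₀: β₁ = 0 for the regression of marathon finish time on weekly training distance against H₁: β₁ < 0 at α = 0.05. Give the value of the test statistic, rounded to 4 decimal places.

t = r·√(n − 2)/√(1 − r²) = -0.1667·√57/√0.972211 = -1.2764.
df = n − 2 = 57.
One-sided p ≈ 0.1035, which is ≥ 0.05, so fail to reject H₀.
The data do not give significant evidence of a linear association between weekly training distance and marathon finish time.

t = -1.2764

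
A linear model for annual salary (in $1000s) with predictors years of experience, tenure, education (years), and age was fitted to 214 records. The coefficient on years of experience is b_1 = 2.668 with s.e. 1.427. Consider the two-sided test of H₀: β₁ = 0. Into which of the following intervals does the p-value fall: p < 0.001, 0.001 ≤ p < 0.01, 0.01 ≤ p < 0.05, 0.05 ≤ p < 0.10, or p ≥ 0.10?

0.05 ≤ p < 0.10

t = 2.668 / 1.427 = 1.870.
df = n − k − 1 = 214 − 4 − 1 = 209.
Two-sided p = 2·P(T_{209} > |t|) ≈ 0.0629.
So 0.05 ≤ p < 0.10.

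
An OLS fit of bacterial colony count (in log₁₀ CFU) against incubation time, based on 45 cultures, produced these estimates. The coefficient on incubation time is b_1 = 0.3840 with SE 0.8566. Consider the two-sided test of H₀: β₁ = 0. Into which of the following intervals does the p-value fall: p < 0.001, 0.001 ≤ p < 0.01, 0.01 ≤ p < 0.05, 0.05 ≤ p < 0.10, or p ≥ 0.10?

p ≥ 0.10

t = 0.3840 / 0.8566 = 0.448.
df = n − 2 = 45 − 2 = 43.
Two-sided p = 2·P(T_{43} > |t|) ≈ 0.6562.
So p ≥ 0.10.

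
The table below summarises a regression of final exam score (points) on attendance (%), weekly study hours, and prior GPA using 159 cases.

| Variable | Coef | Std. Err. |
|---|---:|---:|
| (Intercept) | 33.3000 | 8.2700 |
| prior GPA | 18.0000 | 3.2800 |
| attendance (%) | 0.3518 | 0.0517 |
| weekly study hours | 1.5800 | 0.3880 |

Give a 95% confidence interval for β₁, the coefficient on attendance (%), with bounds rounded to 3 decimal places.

Read off: b = 0.3518, SE = 0.0517 for attendance (%).
df = n − k − 1 = 159 − 3 − 1 = 155.
t* = t_{0.025, 155} = 1.975387.
Margin = t* × SE = 1.975387 × 0.0517 = 0.10213.
CI: 0.3518 ± 0.10213 → (0.250, 0.454).

(0.250, 0.454)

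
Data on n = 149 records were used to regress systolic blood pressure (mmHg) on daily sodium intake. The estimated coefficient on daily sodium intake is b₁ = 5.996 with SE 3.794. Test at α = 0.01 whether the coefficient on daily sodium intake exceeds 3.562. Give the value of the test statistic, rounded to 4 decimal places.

H₀: β₁ = 3.562 vs H₁: β₁ > 3.562.
t = (b₁ − β₁⁰)/SE = (5.996 − 3.562) / 3.794 = 0.6415.
df = n − 2 = 149 − 2 = 147.
One-sided p ≈ 0.2611, which is ≥ 0.01, so fail to reject H₀.
The data do not give significant evidence that the true slope on daily sodium intake exceeds 3.562 mmHg per unit.

t = 0.6415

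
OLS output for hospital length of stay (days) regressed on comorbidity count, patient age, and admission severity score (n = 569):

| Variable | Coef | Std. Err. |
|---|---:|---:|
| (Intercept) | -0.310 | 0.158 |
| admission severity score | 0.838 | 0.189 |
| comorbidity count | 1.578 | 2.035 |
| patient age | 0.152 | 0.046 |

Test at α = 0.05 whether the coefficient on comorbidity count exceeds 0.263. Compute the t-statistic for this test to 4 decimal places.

Read off: b = 1.578, SE = 2.035 for comorbidity count.
H₀: β₁ = 0.263 vs H₁: β₁ > 0.263.
t = (1.578 − 0.263) / 2.035 = 0.6462.
df = n − k − 1 = 569 − 3 − 1 = 565.
One-sided p ≈ 0.2592, which is ≥ 0.05, so fail to reject H₀.
The data do not give significant evidence that the true slope on comorbidity count exceeds 0.263 days per unit, holding the other predictors fixed.

t = 0.6462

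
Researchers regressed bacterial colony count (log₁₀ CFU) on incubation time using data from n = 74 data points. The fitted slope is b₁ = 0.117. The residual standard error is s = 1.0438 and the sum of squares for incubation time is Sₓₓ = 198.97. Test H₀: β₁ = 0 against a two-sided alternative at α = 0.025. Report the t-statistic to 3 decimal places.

t = 1.581

SE(b₁) = s/√Sₓₓ = 1.0438/√198.97 = 0.0739986.
t = 0.117 / 0.0739986 = 1.581.
df = n − 2 = 72.
Two-sided p ≈ 0.1182, which is ≥ 0.025, so fail to reject H₀.
The data do not give significant evidence of an association between incubation time and bacterial colony count.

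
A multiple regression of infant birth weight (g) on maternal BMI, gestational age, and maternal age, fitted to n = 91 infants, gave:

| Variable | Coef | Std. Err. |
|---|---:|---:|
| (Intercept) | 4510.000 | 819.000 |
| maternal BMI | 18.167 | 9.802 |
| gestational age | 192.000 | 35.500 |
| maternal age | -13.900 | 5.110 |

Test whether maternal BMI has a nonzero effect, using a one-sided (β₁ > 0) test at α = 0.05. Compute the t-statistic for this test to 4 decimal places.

t = 1.8534

Read off: b = 18.167, SE = 9.802 for maternal BMI.
H₀: β₁ = 0 vs H₁: β₁ > 0.
t = 18.167 / 9.802 = 1.8534.
df = n − k − 1 = 91 − 3 − 1 = 87.
One-sided p ≈ 0.0336, which is < 0.05, so reject H₀.
There is evidence that the true slope on maternal BMI is positive, holding the other predictors fixed.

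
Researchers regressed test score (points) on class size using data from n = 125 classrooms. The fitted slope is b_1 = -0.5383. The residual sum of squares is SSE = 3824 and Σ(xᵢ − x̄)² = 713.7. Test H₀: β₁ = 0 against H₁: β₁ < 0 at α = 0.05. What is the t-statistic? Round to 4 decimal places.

t = -2.5791

MSE = SSE/(n − 2) = 3824/123 = 31.0894.
SE(b_1) = √(MSE/Sₓₓ) = √(31.0894/713.7) = 0.208713.
t = -0.5383 / 0.208713 = -2.5791.
df = n − 2 = 123.
One-sided p ≈ 0.0055, which is < 0.05, so reject H₀.
There is evidence that the true slope on class size is negative.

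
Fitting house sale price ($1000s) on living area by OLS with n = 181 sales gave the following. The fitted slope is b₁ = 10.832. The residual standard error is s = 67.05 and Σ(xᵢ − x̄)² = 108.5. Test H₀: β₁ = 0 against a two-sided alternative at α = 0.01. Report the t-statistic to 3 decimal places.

SE(b₁) = s/√Sₓₓ = 67.05/√108.5 = 6.43701.
t = 10.832 / 6.43701 = 1.683.
df = n − 2 = 179.
Two-sided p ≈ 0.0942, which is ≥ 0.01, so fail to reject H₀.
The data do not give significant evidence of an association between living area and house sale price.

t = 1.683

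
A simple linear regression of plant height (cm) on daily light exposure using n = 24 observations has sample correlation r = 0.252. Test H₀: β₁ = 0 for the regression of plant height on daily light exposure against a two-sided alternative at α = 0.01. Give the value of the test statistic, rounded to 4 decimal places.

t = r·√(n − 2)/√(1 − r²) = 0.252·√22/√0.936496 = 1.2214.
df = n − 2 = 22.
Two-sided p ≈ 0.2349, which is ≥ 0.01, so fail to reject H₀.
The data do not give significant evidence of a linear association between daily light exposure and plant height.

t = 1.2214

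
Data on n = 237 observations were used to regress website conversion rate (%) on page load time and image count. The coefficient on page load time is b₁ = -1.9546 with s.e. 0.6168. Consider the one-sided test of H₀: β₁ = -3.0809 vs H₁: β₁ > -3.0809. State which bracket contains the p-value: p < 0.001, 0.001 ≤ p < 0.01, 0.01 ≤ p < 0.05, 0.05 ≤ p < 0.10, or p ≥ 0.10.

t = (-1.9546 − (-3.0809)) / 0.6168 = 1.826.
df = n − k − 1 = 237 − 2 − 1 = 234.
One-sided p = P(T_{234} > t) ≈ 0.0346.
So 0.01 ≤ p < 0.05.

0.01 ≤ p < 0.05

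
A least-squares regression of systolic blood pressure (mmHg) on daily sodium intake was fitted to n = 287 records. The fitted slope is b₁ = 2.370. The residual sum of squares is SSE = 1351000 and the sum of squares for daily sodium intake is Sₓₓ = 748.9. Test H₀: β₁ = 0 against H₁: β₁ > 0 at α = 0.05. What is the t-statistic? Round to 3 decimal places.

t = 0.942

MSE = SSE/(n − 2) = 1351000/285 = 4740.35.
SE(b₁) = √(MSE/Sₓₓ) = √(4740.35/748.9) = 2.5159.
t = 2.370 / 2.5159 = 0.942.
df = n − 2 = 285.
One-sided p ≈ 0.1735, which is ≥ 0.05, so fail to reject H₀.
The data do not give significant evidence that the true slope on daily sodium intake is positive.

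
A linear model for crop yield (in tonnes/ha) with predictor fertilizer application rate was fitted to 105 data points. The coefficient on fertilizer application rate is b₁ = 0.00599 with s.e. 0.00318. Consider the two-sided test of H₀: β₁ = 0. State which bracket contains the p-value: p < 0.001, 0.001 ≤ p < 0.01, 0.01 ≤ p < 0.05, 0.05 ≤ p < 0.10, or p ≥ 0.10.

0.05 ≤ p < 0.10

t = 0.00599 / 0.00318 = 1.884.
df = n − 2 = 105 − 2 = 103.
Two-sided p = 2·P(T_{103} > |t|) ≈ 0.0624.
So 0.05 ≤ p < 0.10.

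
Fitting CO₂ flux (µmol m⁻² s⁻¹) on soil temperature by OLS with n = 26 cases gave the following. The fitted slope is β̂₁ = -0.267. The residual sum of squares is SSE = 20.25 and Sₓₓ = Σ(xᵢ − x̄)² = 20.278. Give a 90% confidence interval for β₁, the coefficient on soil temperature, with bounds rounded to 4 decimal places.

(-0.6160, 0.0820)

MSE = SSE/(n − 2) = 20.25/24 = 0.84375.
SE(β̂₁) = √(MSE/Sₓₓ) = √(0.84375/20.278) = 0.203983.
df = n − 2 = 24.
t* = t_{0.05, 24} = 1.710882.
Margin = t* × SE = 1.710882 × 0.203983 = 0.348991.
CI: -0.267 ± 0.348991 → (-0.6160, 0.0820).
With 90% confidence, each one-unit increase in soil temperature is associated with a change of between -0.6160 and 0.0820 µmol m⁻² s⁻¹ in CO₂ flux.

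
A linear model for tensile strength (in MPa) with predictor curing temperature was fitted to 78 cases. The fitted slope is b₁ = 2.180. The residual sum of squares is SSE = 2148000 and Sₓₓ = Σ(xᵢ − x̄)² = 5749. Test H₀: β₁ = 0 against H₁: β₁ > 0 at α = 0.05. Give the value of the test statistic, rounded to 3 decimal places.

t = 0.983

MSE = SSE/(n − 2) = 2148000/76 = 28263.2.
SE(b₁) = √(MSE/Sₓₓ) = √(28263.2/5749) = 2.21725.
t = 2.180 / 2.21725 = 0.983.
df = n − 2 = 76.
One-sided p ≈ 0.1643, which is ≥ 0.05, so fail to reject H₀.
The data do not give significant evidence that the true slope on curing temperature is positive.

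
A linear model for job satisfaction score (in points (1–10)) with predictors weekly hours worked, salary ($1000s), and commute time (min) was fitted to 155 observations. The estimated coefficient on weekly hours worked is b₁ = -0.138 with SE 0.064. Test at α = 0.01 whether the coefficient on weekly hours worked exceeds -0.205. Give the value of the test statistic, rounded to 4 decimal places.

H₀: β₁ = -0.205 vs H₁: β₁ > -0.205.
t = (b₁ − β₁⁰)/SE = (-0.138 − (-0.205)) / 0.064 = 1.0469.
df = n − k − 1 = 155 − 3 − 1 = 151.
One-sided p ≈ 0.1484, which is ≥ 0.01, so fail to reject H₀.
The data do not give significant evidence that the true slope on weekly hours worked exceeds -0.205 points (1–10) per unit, holding the other predictors fixed.

t = 1.0469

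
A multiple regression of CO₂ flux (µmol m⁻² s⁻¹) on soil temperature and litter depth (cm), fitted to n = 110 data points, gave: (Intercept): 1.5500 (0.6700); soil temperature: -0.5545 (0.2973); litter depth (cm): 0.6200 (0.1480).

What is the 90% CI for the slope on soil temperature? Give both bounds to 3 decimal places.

(-1.048, -0.061)

Read off: b = -0.5545, SE = 0.2973 for soil temperature.
df = n − k − 1 = 110 − 2 − 1 = 107.
t* = t_{0.05, 107} = 1.659219.
Margin = t* × SE = 1.659219 × 0.2973 = 0.49329.
CI: -0.5545 ± 0.49329 → (-1.048, -0.061).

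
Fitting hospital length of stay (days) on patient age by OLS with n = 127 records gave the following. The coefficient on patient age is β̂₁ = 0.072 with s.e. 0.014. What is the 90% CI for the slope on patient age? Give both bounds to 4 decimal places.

(0.0488, 0.0952)

df = n − 2 = 127 − 2 = 125.
t* = t_{0.05, 125} = 1.657135.
Margin = t* × SE = 1.657135 × 0.014 = 0.023200.
CI: 0.072 ± 0.023200 → (0.0488, 0.0952).
With 90% confidence, each one-unit increase in patient age is associated with a change of between 0.0488 and 0.0952 days in hospital length of stay.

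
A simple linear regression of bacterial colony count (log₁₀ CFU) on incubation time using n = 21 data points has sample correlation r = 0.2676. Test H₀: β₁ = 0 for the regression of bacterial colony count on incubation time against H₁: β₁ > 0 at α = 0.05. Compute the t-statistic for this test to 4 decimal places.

t = 1.2106

t = r·√(n − 2)/√(1 − r²) = 0.2676·√19/√0.92839 = 1.2106.
df = n − 2 = 19.
One-sided p ≈ 0.1204, which is ≥ 0.05, so fail to reject H₀.
The data do not give significant evidence of a linear association between incubation time and bacterial colony count.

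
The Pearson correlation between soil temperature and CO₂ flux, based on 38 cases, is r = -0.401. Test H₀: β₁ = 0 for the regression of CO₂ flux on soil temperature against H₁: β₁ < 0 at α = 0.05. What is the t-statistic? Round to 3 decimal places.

t = -2.626

t = r·√(n − 2)/√(1 − r²) = -0.401·√36/√0.839199 = -2.626.
df = n − 2 = 36.
One-sided p ≈ 0.0063, which is < 0.05, so reject H₀.
There is evidence of a linear association between soil temperature and CO₂ flux.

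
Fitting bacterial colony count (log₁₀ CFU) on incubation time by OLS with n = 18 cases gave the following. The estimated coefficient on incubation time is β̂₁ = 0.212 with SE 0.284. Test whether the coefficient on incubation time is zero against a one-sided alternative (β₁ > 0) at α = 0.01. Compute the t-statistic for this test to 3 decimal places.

t = 0.746

H₀: β₁ = 0 vs H₁: β₁ > 0.
t = (β̂₁ − β₁⁰)/SE = 0.212 / 0.284 = 0.746.
df = n − 2 = 18 − 2 = 16.
One-sided p ≈ 0.2331, which is ≥ 0.01, so fail to reject H₀.
The data do not give significant evidence that the true slope on incubation time is positive.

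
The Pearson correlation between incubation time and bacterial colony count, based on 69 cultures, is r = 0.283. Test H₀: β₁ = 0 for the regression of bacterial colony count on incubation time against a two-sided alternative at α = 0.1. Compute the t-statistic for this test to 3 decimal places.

t = r·√(n − 2)/√(1 − r²) = 0.283·√67/√0.919911 = 2.415.
df = n − 2 = 67.
Two-sided p ≈ 0.0185, which is < 0.1, so reject H₀.
There is evidence of a linear association between incubation time and bacterial colony count.

t = 2.415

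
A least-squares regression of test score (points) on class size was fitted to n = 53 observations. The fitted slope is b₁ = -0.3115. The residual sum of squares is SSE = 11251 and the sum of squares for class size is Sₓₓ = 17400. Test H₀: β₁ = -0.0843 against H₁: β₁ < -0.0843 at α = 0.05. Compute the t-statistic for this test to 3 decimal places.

MSE = SSE/(n − 2) = 11251/51 = 220.608.
SE(b₁) = √(MSE/Sₓₓ) = √(220.608/17400) = 0.112599.
t = (-0.3115 − (-0.0843)) / 0.112599 = -2.018.
df = n − 2 = 51.
One-sided p ≈ 0.0244, which is < 0.05, so reject H₀.
There is evidence that the true slope on class size is below -0.0843 points per unit.

t = -2.018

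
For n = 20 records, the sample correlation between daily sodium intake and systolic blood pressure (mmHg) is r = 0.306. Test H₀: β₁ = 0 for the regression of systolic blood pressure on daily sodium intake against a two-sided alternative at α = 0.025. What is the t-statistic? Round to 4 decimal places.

t = r·√(n − 2)/√(1 − r²) = 0.306·√18/√0.906364 = 1.3637.
df = n − 2 = 18.
Two-sided p ≈ 0.1895, which is ≥ 0.025, so fail to reject H₀.
The data do not give significant evidence of a linear association between daily sodium intake and systolic blood pressure.

t = 1.3637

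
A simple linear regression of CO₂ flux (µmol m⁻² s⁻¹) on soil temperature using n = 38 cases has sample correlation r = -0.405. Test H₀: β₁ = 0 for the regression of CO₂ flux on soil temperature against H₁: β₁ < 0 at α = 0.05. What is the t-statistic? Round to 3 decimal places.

t = r·√(n − 2)/√(1 − r²) = -0.405·√36/√0.835975 = -2.658.
df = n − 2 = 36.
One-sided p ≈ 0.0058, which is < 0.05, so reject H₀.
There is evidence of a linear association between soil temperature and CO₂ flux.

t = -2.658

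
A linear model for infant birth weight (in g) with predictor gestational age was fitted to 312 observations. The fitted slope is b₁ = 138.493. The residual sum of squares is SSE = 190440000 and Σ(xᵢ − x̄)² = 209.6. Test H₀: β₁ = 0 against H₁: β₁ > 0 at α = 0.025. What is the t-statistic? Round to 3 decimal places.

MSE = SSE/(n − 2) = 190440000/310 = 614323.
SE(b₁) = √(MSE/Sₓₓ) = √(614323/209.6) = 54.138.
t = 138.493 / 54.138 = 2.558.
df = n − 2 = 310.
One-sided p ≈ 0.0055, which is < 0.025, so reject H₀.
There is evidence that the true slope on gestational age is positive.

t = 2.558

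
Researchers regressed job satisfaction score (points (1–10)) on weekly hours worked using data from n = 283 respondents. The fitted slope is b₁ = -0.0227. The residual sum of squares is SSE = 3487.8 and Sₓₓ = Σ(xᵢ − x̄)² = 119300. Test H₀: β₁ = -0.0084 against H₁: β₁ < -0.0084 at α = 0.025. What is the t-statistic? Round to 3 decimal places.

MSE = SSE/(n − 2) = 3487.8/281 = 12.4121.
SE(b₁) = √(MSE/Sₓₓ) = √(12.4121/119300) = 0.0102001.
t = (-0.0227 − (-0.0084)) / 0.0102001 = -1.402.
df = n − 2 = 281.
One-sided p ≈ 0.0810, which is ≥ 0.025, so fail to reject H₀.
The data do not give significant evidence that the true slope on weekly hours worked is below -0.0084 points (1–10) per unit.

t = -1.402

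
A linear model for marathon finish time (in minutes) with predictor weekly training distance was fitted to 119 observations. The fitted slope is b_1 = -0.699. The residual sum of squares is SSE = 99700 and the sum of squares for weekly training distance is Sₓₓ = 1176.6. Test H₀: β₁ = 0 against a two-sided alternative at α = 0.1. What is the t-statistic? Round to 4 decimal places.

t = -0.8214

MSE = SSE/(n − 2) = 99700/117 = 852.137.
SE(b_1) = √(MSE/Sₓₓ) = √(852.137/1176.6) = 0.851021.
t = -0.699 / 0.851021 = -0.8214.
df = n − 2 = 117.
Two-sided p ≈ 0.4131, which is ≥ 0.1, so fail to reject H₀.
The data do not give significant evidence of an association between weekly training distance and marathon finish time.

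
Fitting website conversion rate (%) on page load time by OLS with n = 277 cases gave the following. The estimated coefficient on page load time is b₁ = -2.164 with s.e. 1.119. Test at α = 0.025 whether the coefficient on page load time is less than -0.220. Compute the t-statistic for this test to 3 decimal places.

t = -1.737

H₀: β₁ = -0.220 vs H₁: β₁ < -0.220.
t = (b₁ − β₁⁰)/SE = (-2.164 − (-0.220)) / 1.119 = -1.737.
df = n − 2 = 277 − 2 = 275.
One-sided p ≈ 0.0417, which is ≥ 0.025, so fail to reject H₀.
The data do not give significant evidence that the true slope on page load time is below -0.220 % per unit.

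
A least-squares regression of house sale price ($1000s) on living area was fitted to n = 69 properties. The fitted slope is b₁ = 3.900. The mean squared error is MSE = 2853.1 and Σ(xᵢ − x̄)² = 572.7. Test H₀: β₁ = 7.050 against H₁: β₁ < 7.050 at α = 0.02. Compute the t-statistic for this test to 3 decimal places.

t = -1.411

SE(b₁) = √(MSE/Sₓₓ) = √(2853.1/572.7) = 2.232.
t = (3.900 − 7.050) / 2.232 = -1.411.
df = n − 2 = 67.
One-sided p ≈ 0.0814, which is ≥ 0.02, so fail to reject H₀.
The data do not give significant evidence that the true slope on living area is below 7.050 $1000s per unit.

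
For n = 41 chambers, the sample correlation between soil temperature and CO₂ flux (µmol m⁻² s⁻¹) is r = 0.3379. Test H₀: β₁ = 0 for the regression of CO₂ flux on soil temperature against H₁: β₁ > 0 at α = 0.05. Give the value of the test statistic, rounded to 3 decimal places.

t = 2.242

t = r·√(n − 2)/√(1 − r²) = 0.3379·√39/√0.885824 = 2.242.
df = n − 2 = 39.
One-sided p ≈ 0.0154, which is < 0.05, so reject H₀.
There is evidence of a linear association between soil temperature and CO₂ flux.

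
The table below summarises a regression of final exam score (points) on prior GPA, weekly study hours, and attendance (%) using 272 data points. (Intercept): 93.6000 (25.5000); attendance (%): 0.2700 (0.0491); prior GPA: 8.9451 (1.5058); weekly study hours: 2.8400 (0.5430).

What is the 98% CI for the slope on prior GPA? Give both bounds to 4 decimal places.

(5.4210, 12.4692)

Read off: b = 8.9451, SE = 1.5058 for prior GPA.
df = n − k − 1 = 272 − 3 − 1 = 268.
t* = t_{0.01, 268} = 2.340342.
Margin = t* × SE = 2.340342 × 1.5058 = 3.524087.
CI: 8.9451 ± 3.524087 → (5.4210, 12.4692).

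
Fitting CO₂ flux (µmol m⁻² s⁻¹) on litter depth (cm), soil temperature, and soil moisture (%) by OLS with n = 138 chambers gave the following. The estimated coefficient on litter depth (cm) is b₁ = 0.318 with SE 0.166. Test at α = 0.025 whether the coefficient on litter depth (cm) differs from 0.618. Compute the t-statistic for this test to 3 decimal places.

H₀: β₁ = 0.618 vs H₁: β₁ ≠ 0.618.
t = (b₁ − β₁⁰)/SE = (0.318 − 0.618) / 0.166 = -1.807.
df = n − k − 1 = 138 − 3 − 1 = 134.
Two-sided p ≈ 0.0730, which is ≥ 0.025, so fail to reject H₀.
The data are consistent with a true slope of 0.618 µmol m⁻² s⁻¹ per unit of litter depth (cm), holding the other predictors fixed.

t = -1.807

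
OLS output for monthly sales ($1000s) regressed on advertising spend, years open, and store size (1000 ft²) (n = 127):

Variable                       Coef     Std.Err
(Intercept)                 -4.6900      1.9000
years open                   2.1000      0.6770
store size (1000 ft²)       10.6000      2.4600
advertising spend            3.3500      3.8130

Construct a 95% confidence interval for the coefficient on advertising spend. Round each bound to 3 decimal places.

(-4.198, 10.898)

Read off: b = 3.3500, SE = 3.8130 for advertising spend.
df = n − k − 1 = 127 − 3 − 1 = 123.
t* = t_{0.025, 123} = 1.979439.
Margin = t* × SE = 1.979439 × 3.8130 = 7.54760.
CI: 3.3500 ± 7.54760 → (-4.198, 10.898).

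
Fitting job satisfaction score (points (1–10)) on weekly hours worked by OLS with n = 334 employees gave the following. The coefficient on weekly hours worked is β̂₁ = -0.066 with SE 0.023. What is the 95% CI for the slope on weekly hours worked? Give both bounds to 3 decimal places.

df = n − 2 = 334 − 2 = 332.
t* = t_{0.025, 332} = 1.967135.
Margin = t* × SE = 1.967135 × 0.023 = 0.04524.
CI: -0.066 ± 0.04524 → (-0.111, -0.021).
With 95% confidence, each one-unit increase in weekly hours worked is associated with a change of between -0.111 and -0.021 points (1–10) in job satisfaction score.

(-0.111, -0.021)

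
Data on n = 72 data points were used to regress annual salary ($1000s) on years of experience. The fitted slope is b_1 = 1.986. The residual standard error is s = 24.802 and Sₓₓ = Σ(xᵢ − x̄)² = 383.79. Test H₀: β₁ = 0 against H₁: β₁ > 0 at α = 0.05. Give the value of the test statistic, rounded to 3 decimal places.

t = 1.569

SE(b_1) = s/√Sₓₓ = 24.802/√383.79 = 1.26602.
t = 1.986 / 1.26602 = 1.569.
df = n − 2 = 70.
One-sided p ≈ 0.0606, which is ≥ 0.05, so fail to reject H₀.
The data do not give significant evidence that the true slope on years of experience is positive.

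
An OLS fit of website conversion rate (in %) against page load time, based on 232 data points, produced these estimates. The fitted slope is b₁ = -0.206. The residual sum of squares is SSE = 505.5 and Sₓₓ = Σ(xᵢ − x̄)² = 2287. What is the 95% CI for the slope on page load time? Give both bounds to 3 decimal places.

(-0.267, -0.145)

MSE = SSE/(n − 2) = 505.5/230 = 2.19783.
SE(b₁) = √(MSE/Sₓₓ) = √(2.19783/2287) = 0.0310001.
df = n − 2 = 230.
t* = t_{0.025, 230} = 1.970332.
Margin = t* × SE = 1.970332 × 0.0310001 = 0.06108.
CI: -0.206 ± 0.06108 → (-0.267, -0.145).
With 95% confidence, each one-unit increase in page load time is associated with a change of between -0.267 and -0.145 % in website conversion rate.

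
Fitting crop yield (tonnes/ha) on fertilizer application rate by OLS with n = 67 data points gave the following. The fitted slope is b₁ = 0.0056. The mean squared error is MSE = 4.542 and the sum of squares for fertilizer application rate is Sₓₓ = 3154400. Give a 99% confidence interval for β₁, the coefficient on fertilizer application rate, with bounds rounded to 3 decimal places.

SE(b₁) = √(MSE/Sₓₓ) = √(4.542/3154400) = 0.00119996.
df = n − 2 = 65.
t* = t_{0.005, 65} = 2.653604.
Margin = t* × SE = 2.653604 × 0.00119996 = 0.00318.
CI: 0.0056 ± 0.00318 → (0.002, 0.009).
With 99% confidence, each one-unit increase in fertilizer application rate is associated with a change of between 0.002 and 0.009 tonnes/ha in crop yield.

(0.002, 0.009)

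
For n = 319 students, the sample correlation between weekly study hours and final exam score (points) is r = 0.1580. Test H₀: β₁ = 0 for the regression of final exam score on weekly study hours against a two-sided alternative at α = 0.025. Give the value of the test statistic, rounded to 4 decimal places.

t = r·√(n − 2)/√(1 − r²) = 0.1580·√317/√0.975036 = 2.8489.
df = n − 2 = 317.
Two-sided p ≈ 0.0047, which is < 0.025, so reject H₀.
There is evidence of a linear association between weekly study hours and final exam score.

t = 2.8489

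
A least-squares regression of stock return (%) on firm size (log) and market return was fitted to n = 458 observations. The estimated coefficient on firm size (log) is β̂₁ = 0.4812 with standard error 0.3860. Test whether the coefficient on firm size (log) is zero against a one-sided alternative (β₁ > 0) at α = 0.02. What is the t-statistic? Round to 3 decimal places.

H₀: β₁ = 0 vs H₁: β₁ > 0.
t = (β̂₁ − β₁⁰)/SE = 0.4812 / 0.3860 = 1.247.
df = n − k − 1 = 458 − 2 − 1 = 455.
One-sided p ≈ 0.1066, which is ≥ 0.02, so fail to reject H₀.
The data do not give significant evidence that the true slope on firm size (log) is positive, holding the other predictors fixed.

t = 1.247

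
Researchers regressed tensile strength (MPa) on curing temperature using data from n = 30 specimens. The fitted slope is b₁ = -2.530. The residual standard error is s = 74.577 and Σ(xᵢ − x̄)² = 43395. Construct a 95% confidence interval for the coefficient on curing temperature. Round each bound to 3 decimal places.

(-3.263, -1.797)

SE(b₁) = s/√Sₓₓ = 74.577/√43395 = 0.358002.
df = n − 2 = 28.
t* = t_{0.025, 28} = 2.048407.
Margin = t* × SE = 2.048407 × 0.358002 = 0.73333.
CI: -2.530 ± 0.73333 → (-3.263, -1.797).
With 95% confidence, each one-unit increase in curing temperature is associated with a change of between -3.263 and -1.797 MPa in tensile strength.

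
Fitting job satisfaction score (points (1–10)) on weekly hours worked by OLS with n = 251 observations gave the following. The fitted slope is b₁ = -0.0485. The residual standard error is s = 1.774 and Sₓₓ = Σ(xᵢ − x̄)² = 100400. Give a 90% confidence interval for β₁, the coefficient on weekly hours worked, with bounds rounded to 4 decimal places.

(-0.0577, -0.0393)

SE(b₁) = s/√Sₓₓ = 1.774/√100400 = 0.00559869.
df = n − 2 = 249.
t* = t_{0.05, 249} = 1.650996.
Margin = t* × SE = 1.650996 × 0.00559869 = 0.009243.
CI: -0.0485 ± 0.009243 → (-0.0577, -0.0393).
With 90% confidence, each one-unit increase in weekly hours worked is associated with a change of between -0.0577 and -0.0393 points (1–10) in job satisfaction score.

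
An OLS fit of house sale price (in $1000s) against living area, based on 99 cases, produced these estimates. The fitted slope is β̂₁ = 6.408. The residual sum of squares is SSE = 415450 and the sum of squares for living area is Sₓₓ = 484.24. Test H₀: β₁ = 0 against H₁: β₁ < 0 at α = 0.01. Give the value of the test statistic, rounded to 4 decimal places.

MSE = SSE/(n − 2) = 415450/97 = 4282.99.
SE(β̂₁) = √(MSE/Sₓₓ) = √(4282.99/484.24) = 2.97402.
t = 6.408 / 2.97402 = 2.1547.
df = n − 2 = 97.
One-sided p ≈ 0.9832, which is ≥ 0.01, so fail to reject H₀.
The data do not give significant evidence that the true slope on living area is negative.

t = 2.1547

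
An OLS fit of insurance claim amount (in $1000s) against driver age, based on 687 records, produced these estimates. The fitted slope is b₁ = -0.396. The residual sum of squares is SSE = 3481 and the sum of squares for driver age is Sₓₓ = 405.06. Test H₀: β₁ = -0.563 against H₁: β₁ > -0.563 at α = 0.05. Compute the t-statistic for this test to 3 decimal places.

MSE = SSE/(n − 2) = 3481/685 = 5.08175.
SE(b₁) = √(MSE/Sₓₓ) = √(5.08175/405.06) = 0.112007.
t = (-0.396 − (-0.563)) / 0.112007 = 1.491.
df = n − 2 = 685.
One-sided p ≈ 0.0682, which is ≥ 0.05, so fail to reject H₀.
The data do not give significant evidence that the true slope on driver age exceeds -0.563 $1000s per unit.

t = 1.491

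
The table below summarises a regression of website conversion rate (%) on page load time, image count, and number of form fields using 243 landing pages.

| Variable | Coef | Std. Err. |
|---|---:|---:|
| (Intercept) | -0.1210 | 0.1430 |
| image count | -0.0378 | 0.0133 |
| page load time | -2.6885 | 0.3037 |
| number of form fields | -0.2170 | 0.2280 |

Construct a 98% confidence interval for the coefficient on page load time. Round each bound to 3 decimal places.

Read off: b = -2.6885, SE = 0.3037 for page load time.
df = n − k − 1 = 243 − 3 − 1 = 239.
t* = t_{0.01, 239} = 2.342051.
Margin = t* × SE = 2.342051 × 0.3037 = 0.71128.
CI: -2.6885 ± 0.71128 → (-3.400, -1.977).

(-3.400, -1.977)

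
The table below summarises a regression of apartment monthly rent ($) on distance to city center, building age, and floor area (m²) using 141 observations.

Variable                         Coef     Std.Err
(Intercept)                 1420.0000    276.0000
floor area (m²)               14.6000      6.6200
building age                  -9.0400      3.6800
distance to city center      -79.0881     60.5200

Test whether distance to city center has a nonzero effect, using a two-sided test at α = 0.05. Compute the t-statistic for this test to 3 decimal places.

Read off: b = -79.0881, SE = 60.5200 for distance to city center.
H₀: β₁ = 0 vs H₁: β₁ ≠ 0.
t = -79.0881 / 60.5200 = -1.307.
df = n − k − 1 = 141 − 3 − 1 = 137.
Two-sided p ≈ 0.1935, which is ≥ 0.05, so fail to reject H₀.
The data do not give significant evidence of an association between distance to city center and apartment monthly rent, after adjusting for the other predictors.

t = -1.307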